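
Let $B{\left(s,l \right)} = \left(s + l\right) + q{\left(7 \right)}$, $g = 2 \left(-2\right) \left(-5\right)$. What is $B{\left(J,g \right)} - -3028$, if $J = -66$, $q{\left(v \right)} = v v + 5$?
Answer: $3036$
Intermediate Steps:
$q{\left(v \right)} = 5 + v^{2}$ ($q{\left(v \right)} = v^{2} + 5 = 5 + v^{2}$)
$g = 20$ ($g = \left(-4\right) \left(-5\right) = 20$)
$B{\left(s,l \right)} = 54 + l + s$ ($B{\left(s,l \right)} = \left(s + l\right) + \left(5 + 7^{2}\right) = \left(l + s\right) + \left(5 + 49\right) = \left(l + s\right) + 54 = 54 + l + s$)
$B{\left(J,g \right)} - -3028 = \left(54 + 20 - 66\right) - -3028 = 8 + 3028 = 3036$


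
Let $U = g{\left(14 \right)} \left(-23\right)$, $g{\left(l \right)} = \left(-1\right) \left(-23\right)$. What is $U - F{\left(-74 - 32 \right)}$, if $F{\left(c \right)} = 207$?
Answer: $-736$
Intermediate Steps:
$g{\left(l \right)} = 23$
$U = -529$ ($U = 23 \left(-23\right) = -529$)
$U - F{\left(-74 - 32 \right)} = -529 - 207 = -736$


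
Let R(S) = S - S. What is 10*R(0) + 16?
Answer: 16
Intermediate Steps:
R(S) = 0
10*R(0) + 16 = 10*0 + 16 = 0 + 16 = 16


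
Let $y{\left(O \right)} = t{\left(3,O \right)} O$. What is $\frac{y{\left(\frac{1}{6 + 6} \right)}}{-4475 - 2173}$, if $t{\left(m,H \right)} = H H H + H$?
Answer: $- \frac{145}{137852928} \approx -1.0518 \cdot 10^{-6}$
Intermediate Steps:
$t{\left(m,H \right)} = H + H^{3}$ ($t{\left(m,H \right)} = H H^{2} + H = H^{3} + H = H + H^{3}$)
$y{\left(O \right)} = O \left(O + O^{3}\right)$ ($y{\left(O \right)} = \left(O + O^{3}\right) O = O \left(O + O^{3}\right)$)
$\frac{y{\left(\frac{1}{6 + 6} \right)}}{-4475 - 2173} = \frac{\left(\frac{1}{6 + 6}\right)^{2} + \left(\frac{1}{6 + 6}\right)^{4}}{-4475 - 2173} = \frac{\left(\frac{1}{12}\right)^{2} + \left(\frac{1}{12}\right)^{4}}{-6648} = - \frac{\left(\frac{1}{12}\right)^{2} + \left(\frac{1}{12}\right)^{4}}{6648} = - \frac{\frac{1}{144} + \frac{1}{20736}}{6648} = \left(- \frac{1}{6648}\right) \frac{145}{20736} = - \frac{145}{137852928}$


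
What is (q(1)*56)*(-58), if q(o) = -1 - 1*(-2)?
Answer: -3248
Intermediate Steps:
q(o) = 1 (q(o) = -1 + 2 = 1)
(q(1)*56)*(-58) = (1*56)*(-58) = 56*(-58) = -3248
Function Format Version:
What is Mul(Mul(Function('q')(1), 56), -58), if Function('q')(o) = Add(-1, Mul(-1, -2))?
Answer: -3248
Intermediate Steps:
Function('q')(o) = 1 (Function('q')(o) = Add(-1, 2) = 1)
Mul(Mul(Function('q')(1), 56), -58) = Mul(Mul(1, 56), -58) = Mul(56, -58) = -3248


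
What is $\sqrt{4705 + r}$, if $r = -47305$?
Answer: $10 i \sqrt{426} \approx 206.4 i$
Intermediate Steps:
$\sqrt{4705 + r} = \sqrt{4705 - 47305} = \sqrt{-42600} = 10 i \sqrt{426}$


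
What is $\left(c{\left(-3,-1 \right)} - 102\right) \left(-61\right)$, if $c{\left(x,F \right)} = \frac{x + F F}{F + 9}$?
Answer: $\frac{24949}{4} \approx 6237.3$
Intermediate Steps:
$c{\left(x,F \right)} = \frac{x + F^{2}}{9 + F}$
$\left(c{\left(-3,-1 \right)} - 102\right) \left(-61\right) = \left(\frac{-3 + \left(-1\right)^{2}}{9 - 1} - 102\right) \left(-61\right) = \left(\frac{-3 + 1}{8} - 102\right) \left(-61\right) = \left(\frac{1}{8} \left(-2\right) - 102\right) \left(-61\right) = \left(- \frac{1}{4} - 102\right) \left(-61\right) = \left(- \frac{409}{4}\right) \left(-61\right) = \frac{24949}{4}$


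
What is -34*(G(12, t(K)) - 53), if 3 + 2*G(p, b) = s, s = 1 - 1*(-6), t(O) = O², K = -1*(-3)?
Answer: 1734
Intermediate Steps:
K = 3
s = 7 (s = 1 + 6 = 7)
G(p, b) = 2 (G(p, b) = -3/2 + (½)*7 = -3/2 + 7/2 = 2)
-34*(G(12, t(K)) - 53) = -34*(2 - 53) = -34*(-51) = 1734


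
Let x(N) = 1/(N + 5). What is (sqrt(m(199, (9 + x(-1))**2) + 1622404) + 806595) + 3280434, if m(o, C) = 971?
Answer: 4087029 + 15*sqrt(7215) ≈ 4.0883e+6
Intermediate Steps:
x(N) = 1/(5 + N)
(sqrt(m(199, (9 + x(-1))**2) + 1622404) + 806595) + 3280434 = (sqrt(971 + 1622404) + 806595) + 3280434 = (sqrt(1623375) + 806595) + 3280434 = (15*sqrt(7215) + 806595) + 3280434 = (806595 + 15*sqrt(7215)) + 3280434 = 4087029 + 15*sqrt(7215)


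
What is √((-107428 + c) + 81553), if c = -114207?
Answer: I*√140082 ≈ 374.28*I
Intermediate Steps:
√((-107428 + c) + 81553) = √((-107428 - 114207) + 81553) = √(-221635 + 81553) = √(-140082) = I*√140082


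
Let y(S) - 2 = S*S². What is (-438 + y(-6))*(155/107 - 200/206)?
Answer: -3432780/11021 ≈ -311.48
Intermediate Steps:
y(S) = 2 + S³ (y(S) = 2 + S*S² = 2 + S³)
(-438 + y(-6))*(155/107 - 200/206) = (-438 + (2 + (-6)³))*(155/107 - 200/206) = (-438 + (2 - 216))*(155*(1/107) - 200*1/206) = (-438 - 214)*(155/107 - 100/103) = -652*5265/11021 = -3432780/11021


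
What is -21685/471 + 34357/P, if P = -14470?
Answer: -329964097/6815370 ≈ -48.415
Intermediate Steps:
-21685/471 + 34357/P = -21685/471 + 34357/(-14470) = -21685*1/471 + 34357*(-1/14470) = -21685/471 - 34357/14470 = -329964097/6815370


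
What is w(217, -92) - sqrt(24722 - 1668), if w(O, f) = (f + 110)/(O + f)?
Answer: 18/125 - sqrt(23054) ≈ -151.69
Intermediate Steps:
w(O, f) = (110 + f)/(O + f)
w(217, -92) - sqrt(24722 - 1668) = (110 - 92)/(217 - 92) - sqrt(24722 - 1668) = 18/125 - sqrt(23054)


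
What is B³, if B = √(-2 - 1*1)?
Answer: -3*I*√3 ≈ -5.1962*I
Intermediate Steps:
B = I*√3 (B = √(-2 - 1) = √(-3) = I*√3 ≈ 1.732*I)
B³ = (I*√3)³ = -3*I*√3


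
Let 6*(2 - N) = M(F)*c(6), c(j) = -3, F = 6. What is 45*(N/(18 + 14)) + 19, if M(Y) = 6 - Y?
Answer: 349/16 ≈ 21.813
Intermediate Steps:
N = 2 (N = 2 - (6 - 1*6)*(-3)/6 = 2 - (6 - 6)*(-3)/6 = 2 - 0*(-3) = 2 - 1/6*0 = 2 + 0 = 2)
45*(N/(18 + 14)) + 19 = 45*(2/(18 + 14)) + 19 = 45*(2/32) + 19 = 45*(2*(1/32)) + 19 = 45*(1/16) + 19 = 45/16 + 19 = 349/16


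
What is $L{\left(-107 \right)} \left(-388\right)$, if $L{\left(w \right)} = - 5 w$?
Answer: $-207580$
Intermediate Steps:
$L{\left(-107 \right)} \left(-388\right) = \left(-5\right) \left(-107\right) \left(-388\right) = 535 \left(-388\right) = -207580$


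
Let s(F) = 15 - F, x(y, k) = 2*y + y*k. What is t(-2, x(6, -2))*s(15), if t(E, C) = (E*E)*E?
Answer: 0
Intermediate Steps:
x(y, k) = 2*y + k*y
t(E, C) = E**3 (t(E, C) = E**2*E = E**3)
t(-2, x(6, -2))*s(15) = (-2)**3*(15 - 1*15) = -8*(15 - 15) = -8*0 = 0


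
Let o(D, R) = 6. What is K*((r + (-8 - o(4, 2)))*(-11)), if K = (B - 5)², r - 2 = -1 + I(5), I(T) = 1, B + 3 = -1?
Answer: 10692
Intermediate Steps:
B = -4 (B = -3 - 1 = -4)
r = 2 (r = 2 + (-1 + 1) = 2 + 0 = 2)
K = 81 (K = (-4 - 5)² = (-9)² = 81)
K*((r + (-8 - o(4, 2)))*(-11)) = 81*((2 + (-8 - 1*6))*(-11)) = 81*((2 + (-8 - 6))*(-11)) = 81*((2 - 14)*(-11)) = 81*(-12*(-11)) = 81*132 = 10692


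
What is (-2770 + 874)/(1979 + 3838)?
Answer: -632/1939 ≈ -0.32594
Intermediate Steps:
(-2770 + 874)/(1979 + 3838) = -1896/5817 = -1896*1/5817 = -632/1939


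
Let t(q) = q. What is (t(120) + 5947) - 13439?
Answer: -7372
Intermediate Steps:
(t(120) + 5947) - 13439 = (120 + 5947) - 13439 = 6067 - 13439 = -7372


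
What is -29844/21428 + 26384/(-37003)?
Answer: -417418471/198225071 ≈ -2.1058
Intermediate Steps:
-29844/21428 + 26384/(-37003) = -29844*1/21428 + 26384*(-1/37003) = -7461/5357 - 26384/37003 = -417418471/198225071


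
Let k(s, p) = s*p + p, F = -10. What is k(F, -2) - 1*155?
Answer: -137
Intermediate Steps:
k(s, p) = p + p*s (k(s, p) = p*s + p = p + p*s)
k(F, -2) - 1*155 = -2*(1 - 10) - 1*155 = -2*(-9) - 155 = 18 - 155 = -137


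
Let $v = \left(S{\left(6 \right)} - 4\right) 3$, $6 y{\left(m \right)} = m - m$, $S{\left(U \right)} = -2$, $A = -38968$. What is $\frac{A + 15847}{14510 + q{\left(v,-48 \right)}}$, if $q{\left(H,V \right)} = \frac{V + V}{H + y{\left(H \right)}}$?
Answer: $- \frac{69363}{43546} \approx -1.5929$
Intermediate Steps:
$y{\left(m \right)} = 0$ ($y{\left(m \right)} = \frac{m - m}{6} = \frac{1}{6} \cdot 0 = 0$)
$v = -18$ ($v = \left(-2 - 4\right) 3 = \left(-6\right) 3 = -18$)
$q{\left(H,V \right)} = \frac{2 V}{H}$ ($q{\left(H,V \right)} = \frac{V + V}{H + 0} = \frac{2 V}{H}$)
$\frac{A + 15847}{14510 + q{\left(v,-48 \right)}} = \frac{-38968 + 15847}{14510 + 2 \left(-48\right) \frac{1}{-18}} = - \frac{23121}{14510 + 2 \left(-48\right) \left(- \frac{1}{18}\right)} = - \frac{23121}{14510 + \frac{16}{3}} = - \frac{23121}{\frac{43546}{3}} = \left(-23121\right) \frac{3}{43546} = - \frac{69363}{43546}$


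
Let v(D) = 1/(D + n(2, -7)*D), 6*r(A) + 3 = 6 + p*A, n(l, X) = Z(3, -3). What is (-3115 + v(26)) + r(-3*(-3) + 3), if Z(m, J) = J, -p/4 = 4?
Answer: -163619/52 ≈ -3146.5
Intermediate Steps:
p = -16 (p = -4*4 = -16)
n(l, X) = -3
r(A) = ½ - 8*A/3 (r(A) = -½ + (6 - 16*A)/6 = -½ + (1 - 8*A/3) = ½ - 8*A/3)
v(D) = -1/(2*D) (v(D) = 1/(D - 3*D) = 1/(-2*D) = -1/(2*D))
(-3115 + v(26)) + r(-3*(-3) + 3) = (-3115 - ½/26) + (½ - 8*(-3*(-3) + 3)/3) = (-3115 - ½*1/26) + (½ - 8*(9 + 3)/3) = (-3115 - 1/52) + (½ - 8/3*12) = -161981/52 + (½ - 32) = -161981/52 - 63/2 = -163619/52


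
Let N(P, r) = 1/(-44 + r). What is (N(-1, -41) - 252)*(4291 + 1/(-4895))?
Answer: -449936194924/416075 ≈ -1.0814e+6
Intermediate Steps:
(N(-1, -41) - 252)*(4291 + 1/(-4895)) = (1/(-44 - 41) - 252)*(4291 + 1/(-4895)) = (1/(-85) - 252)*(4291 - 1/4895) = (-1/85 - 252)*(21004444/4895) = -21421/85*21004444/4895 = -449936194924/416075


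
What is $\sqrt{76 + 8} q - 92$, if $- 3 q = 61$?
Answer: $-92 - \frac{122 \sqrt{21}}{3} \approx -278.36$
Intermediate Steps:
$q = - \frac{61}{3}$ ($q = \left(- \frac{1}{3}\right) 61 = - \frac{61}{3} \approx -20.333$)
$\sqrt{76 + 8} q - 92 = \sqrt{76 + 8} \left(- \frac{61}{3}\right) - 92 = \sqrt{84} \left(- \frac{61}{3}\right) - 92 = 2 \sqrt{21} \left(- \frac{61}{3}\right) - 92 = - \frac{122 \sqrt{21}}{3} - 92 = -92 - \frac{122 \sqrt{21}}{3}$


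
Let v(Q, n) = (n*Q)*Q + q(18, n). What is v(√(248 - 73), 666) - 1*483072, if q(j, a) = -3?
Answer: -366525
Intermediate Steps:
v(Q, n) = -3 + n*Q² (v(Q, n) = (n*Q)*Q - 3 = (Q*n)*Q - 3 = n*Q² - 3 = -3 + n*Q²)
v(√(248 - 73), 666) - 1*483072 = (-3 + 666*(√(248 - 73))²) - 1*483072 = (-3 + 666*(√175)²) - 483072 = (-3 + 666*(5*√7)²) - 483072 = (-3 + 666*175) - 483072 = (-3 + 116550) - 483072 = 116547 - 483072 = -366525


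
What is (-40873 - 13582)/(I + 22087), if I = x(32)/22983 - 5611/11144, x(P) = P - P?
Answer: -606846520/246131917 ≈ -2.4655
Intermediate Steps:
x(P) = 0
I = -5611/11144 (I = 0/22983 - 5611/11144 = 0*(1/22983) - 5611*1/11144 = 0 - 5611/11144 = -5611/11144 ≈ -0.50350)
(-40873 - 13582)/(I + 22087) = (-40873 - 13582)/(-5611/11144 + 22087) = -54455/246131917/11144 = -54455*11144/246131917 = -606846520/246131917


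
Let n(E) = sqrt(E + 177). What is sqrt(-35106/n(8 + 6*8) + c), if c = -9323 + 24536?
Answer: sqrt(825898557 - 8179698*sqrt(233))/233 ≈ 113.64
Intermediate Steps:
c = 15213
n(E) = sqrt(177 + E)
sqrt(-35106/n(8 + 6*8) + c) = sqrt(-35106/sqrt(177 + (8 + 6*8)) + 15213) = sqrt(-35106/sqrt(177 + (8 + 48)) + 15213) = sqrt(-35106/sqrt(177 + 56) + 15213) = sqrt(-35106*sqrt(233)/233 + 15213) = sqrt(15213 - 35106*sqrt(233)/233)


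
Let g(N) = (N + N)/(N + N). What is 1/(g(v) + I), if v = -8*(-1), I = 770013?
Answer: 1/770014 ≈ 1.2987e-6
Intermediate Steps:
v = 8
g(N) = 1 (g(N) = (2*N)/((2*N)) = (2*N)*(1/(2*N)) = 1)
1/(g(v) + I) = 1/(1 + 770013) = 1/770014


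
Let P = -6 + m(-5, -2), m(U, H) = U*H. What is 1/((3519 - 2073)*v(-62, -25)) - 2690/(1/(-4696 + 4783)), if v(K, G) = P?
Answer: -1353629519/5784 ≈ -2.3403e+5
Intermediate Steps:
m(U, H) = H*U
P = 4 (P = -6 - 2*(-5) = -6 + 10 = 4)
v(K, G) = 4
1/((3519 - 2073)*v(-62, -25)) - 2690/(1/(-4696 + 4783)) = 1/((3519 - 2073)*4) - 2690/(1/(-4696 + 4783)) = (¼)/1446 - 2690/(1/87) = (1/1446)*(¼) - 2690/1/87 = 1/5784 - 2690*87 = 1/5784 - 234030 = -1353629519/5784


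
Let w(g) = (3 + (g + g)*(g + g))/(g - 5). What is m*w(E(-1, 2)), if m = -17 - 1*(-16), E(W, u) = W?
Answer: 7/6 ≈ 1.1667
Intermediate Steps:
w(g) = (3 + 4*g**2)/(-5 + g) (w(g) = (3 + (2*g)*(2*g))/(-5 + g) = (3 + 4*g**2)/(-5 + g))
m = -1 (m = -17 + 16 = -1)
m*w(E(-1, 2)) = -(3 + 4*(-1)**2)/(-5 - 1) = -(3 + 4*1)/(-6) = -(-1)*(3 + 4)/6 = -(-1)*7/6 = -1*(-7/6) = 7/6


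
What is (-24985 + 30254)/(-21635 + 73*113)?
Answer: -5269/13386 ≈ -0.39362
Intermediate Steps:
(-24985 + 30254)/(-21635 + 73*113) = 5269/(-21635 + 8249) = 5269/(-13386) = 5269*(-1/13386) = -5269/13386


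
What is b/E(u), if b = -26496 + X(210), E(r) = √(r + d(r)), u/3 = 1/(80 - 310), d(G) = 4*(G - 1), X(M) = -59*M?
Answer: 38886*I*√8602/187 ≈ 19286.0*I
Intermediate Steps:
d(G) = -4 + 4*G (d(G) = 4*(-1 + G) = -4 + 4*G)
u = -3/230 (u = 3/(80 - 310) = 3/(-230) = 3*(-1/230) = -3/230 ≈ -0.013043)
E(r) = √(-4 + 5*r) (E(r) = √(r + (-4 + 4*r)) = √(-4 + 5*r))
b = -38886 (b = -26496 - 59*210 = -26496 - 12390 = -38886)
b/E(u) = -38886/√(-4 + 5*(-3/230)) = -38886/√(-4 - 3/46) = -38886*(-I*√8602/187) = -(-38886)*I*√8602/187 = 38886*I*√8602/187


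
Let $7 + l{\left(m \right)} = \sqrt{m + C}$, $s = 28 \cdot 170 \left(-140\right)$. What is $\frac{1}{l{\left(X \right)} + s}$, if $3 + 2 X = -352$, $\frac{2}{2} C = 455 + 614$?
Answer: $- \frac{1332814}{888196577515} - \frac{\sqrt{3566}}{888196577515} \approx -1.5007 \cdot 10^{-6}$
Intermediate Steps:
$s = -666400$ ($s = 4760 \left(-140\right) = -666400$)
$C = 1069$ ($C = 455 + 614 = 1069$)
$X = - \frac{355}{2}$ ($X = - \frac{3}{2} + \frac{1}{2} \left(-352\right) = - \frac{3}{2} - 176 = - \frac{355}{2} \approx -177.5$)
$l{\left(m \right)} = -7 + \sqrt{1069 + m}$ ($l{\left(m \right)} = -7 + \sqrt{m + 1069} = -7 + \sqrt{1069 + m}$)
$\frac{1}{l{\left(X \right)} + s} = \frac{1}{\left(-7 + \sqrt{1069 - \frac{355}{2}}\right) - 666400} = \frac{1}{\left(-7 + \sqrt{\frac{1783}{2}}\right) - 666400} = \frac{1}{\left(-7 + \frac{\sqrt{3566}}{2}\right) - 666400} = \frac{1}{-666407 + \frac{\sqrt{3566}}{2}}$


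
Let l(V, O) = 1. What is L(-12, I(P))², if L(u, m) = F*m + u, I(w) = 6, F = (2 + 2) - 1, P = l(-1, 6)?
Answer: 36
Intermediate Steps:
P = 1
F = 3 (F = 4 - 1 = 3)
L(u, m) = u + 3*m (L(u, m) = 3*m + u = u + 3*m)
L(-12, I(P))² = (-12 + 3*6)² = (-12 + 18)² = 6² = 36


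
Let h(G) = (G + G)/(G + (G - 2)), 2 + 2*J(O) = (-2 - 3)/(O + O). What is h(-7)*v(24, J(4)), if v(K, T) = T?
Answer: -147/128 ≈ -1.1484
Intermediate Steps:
J(O) = -1 - 5/(4*O) (J(O) = -1 + ((-2 - 3)/(O + O))/2 = -1 + (-5*1/(2*O))/2 = -1 + (-5/(2*O))/2 = -1 - 5/(4*O))
h(G) = 2*G/(-2 + 2*G) (h(G) = (2*G)/(G + (-2 + G)) = (2*G)/(-2 + 2*G) = 2*G/(-2 + 2*G))
h(-7)*v(24, J(4)) = (-7/(-1 - 7))*((-5/4 - 1*4)/4) = (-7/(-8))*((-5/4 - 4)/4) = (-7*(-⅛))*((¼)*(-21/4)) = (7/8)*(-21/16) = -147/128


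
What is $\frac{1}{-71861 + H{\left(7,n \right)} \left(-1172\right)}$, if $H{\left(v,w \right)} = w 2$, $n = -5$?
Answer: $- \frac{1}{60141} \approx -1.6628 \cdot 10^{-5}$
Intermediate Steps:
$H{\left(v,w \right)} = 2 w$
$\frac{1}{-71861 + H{\left(7,n \right)} \left(-1172\right)} = \frac{1}{-71861 + 2 \left(-5\right) \left(-1172\right)} = \frac{1}{-71861 - -11720} = \frac{1}{-71861 + 11720} = \frac{1}{-60141} = - \frac{1}{60141}$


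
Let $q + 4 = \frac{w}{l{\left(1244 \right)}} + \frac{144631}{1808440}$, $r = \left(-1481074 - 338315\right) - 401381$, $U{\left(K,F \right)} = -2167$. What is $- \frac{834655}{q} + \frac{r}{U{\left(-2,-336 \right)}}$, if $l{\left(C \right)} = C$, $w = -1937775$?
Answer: $\frac{2967741249440487530}{1903259141857623} \approx 1559.3$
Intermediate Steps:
$r = -2220770$ ($r = -1819389 - 401381 = -2220770$)
$q = - \frac{878292174369}{562424840}$ ($q = -4 + \left(- \frac{1937775}{1244} + \frac{144631}{1808440}\right) = -4 - \frac{876042475009}{562424840} = - \frac{878292174369}{562424840} \approx -1561.6$)
$- \frac{834655}{q} + \frac{r}{U{\left(-2,-336 \right)}} = - \frac{834655}{- \frac{878292174369}{562424840}} - \frac{2220770}{-2167} = \left(-834655\right) \left(- \frac{562424840}{878292174369}\right) - - \frac{2220770}{2167} = \frac{469430704830200}{878292174369} + \frac{2220770}{2167} = \frac{2967741249440487530}{1903259141857623}$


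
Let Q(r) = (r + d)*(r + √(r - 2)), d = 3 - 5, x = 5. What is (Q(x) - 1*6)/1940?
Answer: 9/1940 + 3*√3/1940 ≈ 0.0073176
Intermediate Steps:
d = -2
Q(r) = (-2 + r)*(r + √(-2 + r)) (Q(r) = (r - 2)*(r + √(r - 2)) = (-2 + r)*(r + √(-2 + r)))
(Q(x) - 1*6)/1940 = ((5² - 2*5 - 2*√(-2 + 5) + 5*√(-2 + 5)) - 1*6)/1940 = ((25 - 10 - 2*√3 + 5*√3) - 6)/1940 = ((15 + 3*√3) - 6)/1940 = (9 + 3*√3)/1940 = 9/1940 + 3*√3/1940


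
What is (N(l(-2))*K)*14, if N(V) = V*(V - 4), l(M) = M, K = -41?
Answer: -6888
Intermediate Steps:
N(V) = V*(-4 + V)
(N(l(-2))*K)*14 = (-2*(-4 - 2)*(-41))*14 = (-2*(-6)*(-41))*14 = (12*(-41))*14 = -492*14 = -6888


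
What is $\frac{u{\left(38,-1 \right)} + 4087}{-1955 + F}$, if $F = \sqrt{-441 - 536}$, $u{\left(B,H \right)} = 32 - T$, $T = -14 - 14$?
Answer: $- \frac{8107385}{3823002} - \frac{4147 i \sqrt{977}}{3823002} \approx -2.1207 - 0.033906 i$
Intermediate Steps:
$T = -28$ ($T = -14 - 14 = -28$)
$u{\left(B,H \right)} = 60$ ($u{\left(B,H \right)} = 32 - -28 = 32 + 28 = 60$)
$F = i \sqrt{977}$ ($F = \sqrt{-977} = i \sqrt{977} \approx 31.257 i$)
$\frac{u{\left(38,-1 \right)} + 4087}{-1955 + F} = \frac{60 + 4087}{-1955 + i \sqrt{977}} = \frac{4147}{-1955 + i \sqrt{977}}$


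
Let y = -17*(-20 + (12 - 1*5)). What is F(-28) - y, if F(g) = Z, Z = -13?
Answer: -234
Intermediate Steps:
F(g) = -13
y = 221 (y = -17*(-20 + (12 - 5)) = -17*(-20 + 7) = -17*(-13) = 221)
F(-28) - y = -13 - 1*221 = -13 - 221 = -234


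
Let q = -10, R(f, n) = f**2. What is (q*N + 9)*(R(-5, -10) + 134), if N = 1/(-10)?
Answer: 1590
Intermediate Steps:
N = -1/10 ≈ -0.10000
(q*N + 9)*(R(-5, -10) + 134) = (-10*(-1/10) + 9)*((-5)**2 + 134) = (1 + 9)*(25 + 134) = 10*159 = 1590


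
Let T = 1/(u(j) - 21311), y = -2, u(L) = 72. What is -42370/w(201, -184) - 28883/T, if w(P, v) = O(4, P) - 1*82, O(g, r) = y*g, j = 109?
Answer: 5521018570/9 ≈ 6.1345e+8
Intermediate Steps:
O(g, r) = -2*g
T = -1/21239 (T = 1/(72 - 21311) = 1/(-21239) = -1/21239 ≈ -4.7083e-5)
w(P, v) = -90 (w(P, v) = -2*4 - 1*82 = -8 - 82 = -90)
-42370/w(201, -184) - 28883/T = -42370/(-90) - 28883/(-1/21239) = -42370*(-1/90) - 28883*(-21239) = 4237/9 + 613446037 = 5521018570/9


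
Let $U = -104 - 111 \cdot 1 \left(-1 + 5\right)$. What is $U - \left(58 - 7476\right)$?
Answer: $6870$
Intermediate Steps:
$U = -548$ ($U = -104 - 111 \cdot 1 \cdot 4 = -104 - 444 = -548$)
$U - \left(58 - 7476\right) = -548 - \left(58 - 7476\right) = -548 - -7418 = -548 + 7418 = 6870$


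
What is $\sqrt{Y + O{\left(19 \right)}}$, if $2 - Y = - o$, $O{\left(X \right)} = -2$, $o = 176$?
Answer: $4 \sqrt{11} \approx 13.266$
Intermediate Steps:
$Y = 178$ ($Y = 2 - \left(-1\right) 176 = 2 - -176 = 2 + 176 = 178$)
$\sqrt{Y + O{\left(19 \right)}} = \sqrt{178 - 2} = \sqrt{176} = 4 \sqrt{11}$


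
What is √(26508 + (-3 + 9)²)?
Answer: 4*√1659 ≈ 162.92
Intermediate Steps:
√(26508 + (-3 + 9)²) = √(26508 + 6²) = √(26508 + 36) = √26544 = 4*√1659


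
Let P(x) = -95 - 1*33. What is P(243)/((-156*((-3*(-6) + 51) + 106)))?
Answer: 32/6825 ≈ 0.0046886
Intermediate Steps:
P(x) = -128 (P(x) = -95 - 33 = -128)
P(243)/((-156*((-3*(-6) + 51) + 106))) = -128*(-1/(156*((-3*(-6) + 51) + 106))) = -128*(-1/(156*((18 + 51) + 106))) = -128*(-1/(156*(69 + 106))) = -128/((-156*175)) = -128/(-27300) = -128*(-1/27300) = 32/6825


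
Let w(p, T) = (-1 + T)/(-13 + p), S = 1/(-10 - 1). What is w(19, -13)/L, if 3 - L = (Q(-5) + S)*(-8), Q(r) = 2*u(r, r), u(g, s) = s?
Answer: 77/2565 ≈ 0.030019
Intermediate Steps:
S = -1/11 (S = 1/(-11) = -1/11 ≈ -0.090909)
w(p, T) = (-1 + T)/(-13 + p)
Q(r) = 2*r
L = -855/11 (L = 3 - (2*(-5) - 1/11)*(-8) = 3 - (-10 - 1/11)*(-8) = 3 - (-111)*(-8)/11 = 3 - 1*888/11 = 3 - 888/11 = -855/11 ≈ -77.727)
w(19, -13)/L = ((-1 - 13)/(-13 + 19))/(-855/11) = (-14/6)*(-11/855) = ((⅙)*(-14))*(-11/855) = -7/3*(-11/855) = 77/2565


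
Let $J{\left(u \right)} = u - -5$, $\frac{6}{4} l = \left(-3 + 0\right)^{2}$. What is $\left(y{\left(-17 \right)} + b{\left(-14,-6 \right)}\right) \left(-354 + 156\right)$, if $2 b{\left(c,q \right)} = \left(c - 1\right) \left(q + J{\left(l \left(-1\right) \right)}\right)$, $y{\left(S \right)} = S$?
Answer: $-7029$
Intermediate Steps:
$l = 6$ ($l = \frac{2 \left(-3 + 0\right)^{2}}{3} = \frac{2 \left(-3\right)^{2}}{3} = \frac{2}{3} \cdot 9 = 6$)
$J{\left(u \right)} = 5 + u$ ($J{\left(u \right)} = u + 5 = 5 + u$)
$b{\left(c,q \right)} = \frac{\left(-1 + c\right) \left(-1 + q\right)}{2}$ ($b{\left(c,q \right)} = \frac{\left(c - 1\right) \left(q + \left(5 + 6 \left(-1\right)\right)\right)}{2} = \frac{\left(-1 + c\right) \left(q + \left(5 - 6\right)\right)}{2} = \frac{\left(-1 + c\right) \left(q - 1\right)}{2} = \frac{\left(-1 + c\right) \left(-1 + q\right)}{2}$)
$\left(y{\left(-17 \right)} + b{\left(-14,-6 \right)}\right) \left(-354 + 156\right) = \left(-17 + \left(\frac{1}{2} - -7 - -3 + \frac{1}{2} \left(-14\right) \left(-6\right)\right)\right) \left(-354 + 156\right) = \left(-17 + \left(\frac{1}{2} + 7 + 3 + 42\right)\right) \left(-198\right) = \left(-17 + \frac{105}{2}\right) \left(-198\right) = \frac{71}{2} \left(-198\right) = -7029$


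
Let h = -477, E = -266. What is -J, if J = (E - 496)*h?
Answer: -363474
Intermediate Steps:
J = 363474 (J = (-266 - 496)*(-477) = -762*(-477) = 363474)
-J = -1*363474 = -363474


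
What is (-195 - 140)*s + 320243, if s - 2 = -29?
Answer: 329288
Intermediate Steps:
s = -27 (s = 2 - 29 = -27)
(-195 - 140)*s + 320243 = (-195 - 140)*(-27) + 320243 = -335*(-27) + 320243 = 9045 + 320243 = 329288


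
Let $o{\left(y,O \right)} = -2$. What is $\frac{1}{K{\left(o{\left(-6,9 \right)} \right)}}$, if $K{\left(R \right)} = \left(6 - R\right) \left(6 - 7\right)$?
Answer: $- \frac{1}{8} \approx -0.125$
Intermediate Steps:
$K{\left(R \right)} = -6 + R$ ($K{\left(R \right)} = \left(6 - R\right) \left(-1\right) = -6 + R$)
$\frac{1}{K{\left(o{\left(-6,9 \right)} \right)}} = \frac{1}{-6 - 2} = \frac{1}{-8} = - \frac{1}{8}$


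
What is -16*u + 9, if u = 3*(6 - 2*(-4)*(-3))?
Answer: 873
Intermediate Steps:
u = -54 (u = 3*(6 + 8*(-3)) = 3*(6 - 24) = 3*(-18) = -54)
-16*u + 9 = -16*(-54) + 9 = 864 + 9 = 873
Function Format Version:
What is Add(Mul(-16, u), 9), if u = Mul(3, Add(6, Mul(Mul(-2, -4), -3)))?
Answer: 873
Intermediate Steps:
u = -54 (u = Mul(3, Add(6, Mul(8, -3))) = Mul(3, Add(6, -24)) = Mul(3, -18) = -54)
Add(Mul(-16, u), 9) = Add(Mul(-16, -54), 9) = Add(864, 9) = 873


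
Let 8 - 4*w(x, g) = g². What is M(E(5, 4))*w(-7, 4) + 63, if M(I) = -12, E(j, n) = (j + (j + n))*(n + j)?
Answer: 87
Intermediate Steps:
w(x, g) = 2 - g²/4
E(j, n) = (j + n)*(n + 2*j) (E(j, n) = (n + 2*j)*(j + n) = (j + n)*(n + 2*j))
M(E(5, 4))*w(-7, 4) + 63 = -12*(2 - ¼*4²) + 63 = -12*(2 - ¼*16) + 63 = -12*(2 - 4) + 63 = -12*(-2) + 63 = 24 + 63 = 87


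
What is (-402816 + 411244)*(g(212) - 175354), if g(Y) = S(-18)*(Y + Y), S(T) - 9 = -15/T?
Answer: -4328233112/3 ≈ -1.4427e+9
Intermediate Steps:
S(T) = 9 - 15/T
g(Y) = 59*Y/3 (g(Y) = (9 - 15/(-18))*(Y + Y) = (9 - 15*(-1/18))*(2*Y) = (9 + ⅚)*(2*Y) = 59*(2*Y)/6 = 59*Y/3)
(-402816 + 411244)*(g(212) - 175354) = (-402816 + 411244)*((59/3)*212 - 175354) = 8428*(12508/3 - 175354) = 8428*(-513554/3) = -4328233112/3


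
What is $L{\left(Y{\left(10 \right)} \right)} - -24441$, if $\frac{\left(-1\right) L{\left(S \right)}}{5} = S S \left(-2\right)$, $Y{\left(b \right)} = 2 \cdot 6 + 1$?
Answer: $26131$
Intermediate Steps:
$Y{\left(b \right)} = 13$ ($Y{\left(b \right)} = 12 + 1 = 13$)
$L{\left(S \right)} = 10 S^{2}$ ($L{\left(S \right)} = - 5 S S \left(-2\right) = - 5 S^{2} \left(-2\right) = - 5 \left(- 2 S^{2}\right) = 10 S^{2}$)
$L{\left(Y{\left(10 \right)} \right)} - -24441 = 10 \cdot 13^{2} - -24441 = 10 \cdot 169 + 24441 = 1690 + 24441 = 26131$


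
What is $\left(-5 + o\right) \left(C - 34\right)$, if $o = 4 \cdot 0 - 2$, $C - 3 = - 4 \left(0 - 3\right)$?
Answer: $133$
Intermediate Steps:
$C = 15$ ($C = 3 - 4 \left(0 - 3\right) = 3 - -12 = 3 + 12 = 15$)
$o = -2$ ($o = 0 - 2 = -2$)
$\left(-5 + o\right) \left(C - 34\right) = \left(-5 - 2\right) \left(15 - 34\right) = \left(-7\right) \left(-19\right) = 133$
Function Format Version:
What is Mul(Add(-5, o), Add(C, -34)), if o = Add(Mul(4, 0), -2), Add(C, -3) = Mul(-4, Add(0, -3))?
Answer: 133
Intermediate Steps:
C = 15 (C = Add(3, Mul(-4, Add(0, -3))) = Add(3, Mul(-4, -3)) = Add(3, 12) = 15)
o = -2 (o = Add(0, -2) = -2)
Mul(Add(-5, o), Add(C, -34)) = Mul(Add(-5, -2), Add(15, -34)) = Mul(-7, -19) = 133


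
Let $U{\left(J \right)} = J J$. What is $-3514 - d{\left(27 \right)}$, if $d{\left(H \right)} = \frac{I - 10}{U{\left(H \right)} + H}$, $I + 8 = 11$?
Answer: $- \frac{379511}{108} \approx -3514.0$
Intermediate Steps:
$I = 3$ ($I = -8 + 11 = 3$)
$U{\left(J \right)} = J^{2}$
$d{\left(H \right)} = - \frac{7}{H + H^{2}}$ ($d{\left(H \right)} = \frac{3 - 10}{H^{2} + H} = - \frac{7}{H + H^{2}}$)
$-3514 - d{\left(27 \right)} = -3514 - - \frac{7}{27 \left(1 + 27\right)} = -3514 - \left(-7\right) \frac{1}{27} \cdot \frac{1}{28} = -3514 - - \frac{1}{108} = -3514 + \frac{1}{108} = - \frac{379511}{108}$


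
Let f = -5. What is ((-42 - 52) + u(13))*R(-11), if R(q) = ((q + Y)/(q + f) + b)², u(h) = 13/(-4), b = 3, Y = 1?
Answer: -327149/256 ≈ -1277.9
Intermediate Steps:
u(h) = -13/4 (u(h) = 13*(-¼) = -13/4)
R(q) = (3 + (1 + q)/(-5 + q))² (R(q) = ((q + 1)/(q - 5) + 3)² = ((1 + q)/(-5 + q) + 3)² = (3 + (1 + q)/(-5 + q))²)
((-42 - 52) + u(13))*R(-11) = ((-42 - 52) - 13/4)*(4*(-7 + 2*(-11))²/(-5 - 11)²) = (-94 - 13/4)*(4*(-7 - 22)²/(-16)²) = -389*(-29)²/256 = -389*841/256 = -389/4*841/64 = -327149/256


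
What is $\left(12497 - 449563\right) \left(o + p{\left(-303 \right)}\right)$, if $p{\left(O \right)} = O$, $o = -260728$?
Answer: $114087775046$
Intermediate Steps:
$\left(12497 - 449563\right) \left(o + p{\left(-303 \right)}\right) = \left(12497 - 449563\right) \left(-260728 - 303\right) = \left(-437066\right) \left(-261031\right) = 114087775046$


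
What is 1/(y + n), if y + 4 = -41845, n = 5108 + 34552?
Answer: -1/2189 ≈ -0.00045683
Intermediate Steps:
n = 39660
y = -41849 (y = -4 - 41845 = -41849)
1/(y + n) = 1/(-41849 + 39660) = 1/(-2189) = -1/2189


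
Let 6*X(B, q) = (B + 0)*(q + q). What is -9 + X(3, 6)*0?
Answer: -9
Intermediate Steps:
X(B, q) = B*q/3 (X(B, q) = ((B + 0)*(q + q))/6 = (B*(2*q))/6 = (2*B*q)/6 = B*q/3)
-9 + X(3, 6)*0 = -9 + ((⅓)*3*6)*0 = -9 + 6*0 = -9 + 0 = -9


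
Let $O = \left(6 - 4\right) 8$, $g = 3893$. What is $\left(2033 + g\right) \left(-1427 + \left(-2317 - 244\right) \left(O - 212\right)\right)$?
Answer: $2966134854$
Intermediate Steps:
$O = 16$ ($O = 2 \cdot 8 = 16$)
$\left(2033 + g\right) \left(-1427 + \left(-2317 - 244\right) \left(O - 212\right)\right) = \left(2033 + 3893\right) \left(-1427 + \left(-2317 - 244\right) \left(16 - 212\right)\right) = 5926 \left(-1427 - -501956\right) = 5926 \left(-1427 + 501956\right) = 5926 \cdot 500529 = 2966134854$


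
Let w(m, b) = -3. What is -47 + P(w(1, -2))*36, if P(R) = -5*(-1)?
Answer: 133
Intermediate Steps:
P(R) = 5
-47 + P(w(1, -2))*36 = -47 + 5*36 = -47 + 180 = 133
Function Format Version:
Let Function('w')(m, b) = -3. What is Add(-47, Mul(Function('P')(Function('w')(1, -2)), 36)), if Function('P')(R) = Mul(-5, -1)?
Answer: 133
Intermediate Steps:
Function('P')(R) = 5
Add(-47, Mul(Function('P')(Function('w')(1, -2)), 36)) = Add(-47, Mul(5, 36)) = Add(-47, 180) = 133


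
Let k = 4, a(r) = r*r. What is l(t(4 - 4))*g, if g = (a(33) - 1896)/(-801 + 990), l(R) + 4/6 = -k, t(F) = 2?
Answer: 538/27 ≈ 19.926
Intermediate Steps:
a(r) = r²
l(R) = -14/3 (l(R) = -⅔ - 1*4 = -⅔ - 4 = -14/3)
g = -269/63 (g = (33² - 1896)/(-801 + 990) = (1089 - 1896)/189 = -807*1/189 = -269/63 ≈ -4.2698)
l(t(4 - 4))*g = -14/3*(-269/63) = 538/27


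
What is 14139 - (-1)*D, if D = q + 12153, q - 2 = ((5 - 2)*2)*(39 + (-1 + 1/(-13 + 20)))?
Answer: 185660/7 ≈ 26523.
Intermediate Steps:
q = 1616/7 (q = 2 + ((5 - 2)*2)*(39 + (-1 + 1/(-13 + 20))) = 2 + (3*2)*(39 + (-1 + 1/7)) = 2 + 6*(39 + (-1 + ⅐)) = 2 + 6*(39 - 6/7) = 2 + 6*(267/7) = 2 + 1602/7 = 1616/7 ≈ 230.86)
D = 86687/7 (D = 1616/7 + 12153 = 86687/7 ≈ 12384.)
14139 - (-1)*D = 14139 - (-1)*86687/7 = 14139 - 1*(-86687/7) = 14139 + 86687/7 = 185660/7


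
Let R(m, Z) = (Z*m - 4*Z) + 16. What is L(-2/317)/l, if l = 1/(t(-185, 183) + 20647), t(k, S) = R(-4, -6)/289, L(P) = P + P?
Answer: -23868188/91613 ≈ -260.53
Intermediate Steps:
L(P) = 2*P
R(m, Z) = 16 - 4*Z + Z*m (R(m, Z) = (-4*Z + Z*m) + 16 = 16 - 4*Z + Z*m)
t(k, S) = 64/289 (t(k, S) = (16 - 4*(-6) - 6*(-4))/289 = (16 + 24 + 24)*(1/289) = 64*(1/289) = 64/289)
l = 289/5967047 (l = 1/(64/289 + 20647) = 1/(5967047/289) = 289/5967047 ≈ 4.8433e-5)
L(-2/317)/l = (2*(-2/317))/(289/5967047) = (2*(-2*1/317))*(5967047/289) = (2*(-2/317))*(5967047/289) = -4/317*5967047/289 = -23868188/91613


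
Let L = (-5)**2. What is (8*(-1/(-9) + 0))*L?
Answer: 200/9 ≈ 22.222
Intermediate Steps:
L = 25
(8*(-1/(-9) + 0))*L = (8*(-1/(-9) + 0))*25 = (8*(-1*(-1/9) + 0))*25 = (8*(1/9 + 0))*25 = (8*(1/9))*25 = (8/9)*25 = 200/9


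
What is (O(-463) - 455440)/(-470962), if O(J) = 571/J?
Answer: 210869291/218055406 ≈ 0.96704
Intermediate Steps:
(O(-463) - 455440)/(-470962) = (571/(-463) - 455440)/(-470962) = (571*(-1/463) - 455440)*(-1/470962) = (-571/463 - 455440)*(-1/470962) = -210869291/463*(-1/470962) = 210869291/218055406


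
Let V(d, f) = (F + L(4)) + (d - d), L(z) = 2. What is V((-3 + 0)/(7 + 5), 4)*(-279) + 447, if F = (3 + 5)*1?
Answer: -2343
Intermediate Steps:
F = 8 (F = 8*1 = 8)
V(d, f) = 10 (V(d, f) = (8 + 2) + (d - d) = 10 + 0 = 10)
V((-3 + 0)/(7 + 5), 4)*(-279) + 447 = 10*(-279) + 447 = -2790 + 447 = -2343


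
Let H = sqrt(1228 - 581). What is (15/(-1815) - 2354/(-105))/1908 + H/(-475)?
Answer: 284729/24241140 - sqrt(647)/475 ≈ -0.041804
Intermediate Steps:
H = sqrt(647) ≈ 25.436
(15/(-1815) - 2354/(-105))/1908 + H/(-475) = (15/(-1815) - 2354/(-105))/1908 + sqrt(647)/(-475) = (15*(-1/1815) - 2354*(-1/105))*(1/1908) + sqrt(647)*(-1/475) = (-1/121 + 2354/105)*(1/1908) - sqrt(647)/475 = (284729/12705)*(1/1908) - sqrt(647)/475 = 284729/24241140 - sqrt(647)/475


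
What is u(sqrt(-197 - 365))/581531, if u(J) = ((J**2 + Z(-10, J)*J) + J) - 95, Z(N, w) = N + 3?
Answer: -657/581531 - 6*I*sqrt(562)/581531 ≈ -0.0011298 - 0.00024459*I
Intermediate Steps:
Z(N, w) = 3 + N
u(J) = -95 + J**2 - 6*J (u(J) = ((J**2 + (3 - 10)*J) + J) - 95 = ((J**2 - 7*J) + J) - 95 = (J**2 - 6*J) - 95 = -95 + J**2 - 6*J)
u(sqrt(-197 - 365))/581531 = (-95 + (sqrt(-197 - 365))**2 - 6*sqrt(-197 - 365))/581531 = (-95 + (sqrt(-562))**2 - 6*I*sqrt(562))*(1/581531) = (-95 + (I*sqrt(562))**2 - 6*I*sqrt(562))*(1/581531) = (-95 - 562 - 6*I*sqrt(562))*(1/581531) = (-657 - 6*I*sqrt(562))*(1/581531) = -657/581531 - 6*I*sqrt(562)/581531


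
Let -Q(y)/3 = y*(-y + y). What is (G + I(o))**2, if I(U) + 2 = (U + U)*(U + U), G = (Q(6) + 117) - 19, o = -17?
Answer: 1567504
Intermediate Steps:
Q(y) = 0 (Q(y) = -3*y*(-y + y) = -3*y*0 = -3*0 = 0)
G = 98 (G = (0 + 117) - 19 = 117 - 19 = 98)
I(U) = -2 + 4*U**2 (I(U) = -2 + (U + U)*(U + U) = -2 + (2*U)*(2*U) = -2 + 4*U**2)
(G + I(o))**2 = (98 + (-2 + 4*(-17)**2))**2 = (98 + (-2 + 4*289))**2 = (98 + (-2 + 1156))**2 = (98 + 1154)**2 = 1252**2 = 1567504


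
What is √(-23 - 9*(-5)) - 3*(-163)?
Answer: 489 + √22 ≈ 493.69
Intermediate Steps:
√(-23 - 9*(-5)) - 3*(-163) = √(-23 + 45) + 489 = √22 + 489 = 489 + √22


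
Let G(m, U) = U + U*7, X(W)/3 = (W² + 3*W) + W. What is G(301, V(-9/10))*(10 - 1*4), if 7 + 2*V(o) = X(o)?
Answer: -9222/25 ≈ -368.88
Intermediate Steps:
X(W) = 3*W² + 12*W (X(W) = 3*((W² + 3*W) + W) = 3*(W² + 4*W) = 3*W² + 12*W)
V(o) = -7/2 + 3*o*(4 + o)/2 (V(o) = -7/2 + (3*o*(4 + o))/2 = -7/2 + 3*o*(4 + o)/2)
G(m, U) = 8*U (G(m, U) = U + 7*U = 8*U)
G(301, V(-9/10))*(10 - 1*4) = (8*(-7/2 + 3*(-9/10)*(4 - 9/10)/2))*(10 - 1*4) = (8*(-7/2 + 3*(-9*⅒)*(4 - 9*⅒)/2))*(10 - 4) = (8*(-7/2 + (3/2)*(-9/10)*(4 - 9/10)))*6 = (8*(-7/2 + (3/2)*(-9/10)*(31/10)))*6 = (8*(-7/2 - 837/200))*6 = (8*(-1537/200))*6 = -1537/25*6 = -9222/25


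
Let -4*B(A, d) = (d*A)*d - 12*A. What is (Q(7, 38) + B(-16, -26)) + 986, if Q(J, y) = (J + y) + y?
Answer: 3725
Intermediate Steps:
Q(J, y) = J + 2*y
B(A, d) = 3*A - A*d²/4 (B(A, d) = -((d*A)*d - 12*A)/4 = -((A*d)*d - 12*A)/4 = -(A*d² - 12*A)/4 = -(-12*A + A*d²)/4 = 3*A - A*d²/4)
(Q(7, 38) + B(-16, -26)) + 986 = ((7 + 2*38) + (¼)*(-16)*(12 - 1*(-26)²)) + 986 = ((7 + 76) + (¼)*(-16)*(12 - 1*676)) + 986 = (83 + (¼)*(-16)*(12 - 676)) + 986 = (83 + (¼)*(-16)*(-664)) + 986 = (83 + 2656) + 986 = 2739 + 986 = 3725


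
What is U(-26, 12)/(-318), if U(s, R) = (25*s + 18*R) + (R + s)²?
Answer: 119/159 ≈ 0.74843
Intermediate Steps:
U(s, R) = (R + s)² + 18*R + 25*s (U(s, R) = (18*R + 25*s) + (R + s)² = (R + s)² + 18*R + 25*s)
U(-26, 12)/(-318) = ((12 - 26)² + 18*12 + 25*(-26))/(-318) = ((-14)² + 216 - 650)*(-1/318) = (196 + 216 - 650)*(-1/318) = -238*(-1/318) = 119/159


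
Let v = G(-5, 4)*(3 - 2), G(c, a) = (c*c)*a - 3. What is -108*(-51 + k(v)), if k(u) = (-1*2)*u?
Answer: 26460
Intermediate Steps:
G(c, a) = -3 + a*c**2 (G(c, a) = c**2*a - 3 = a*c**2 - 3 = -3 + a*c**2)
v = 97 (v = (-3 + 4*(-5)**2)*(3 - 2) = (-3 + 4*25)*1 = (-3 + 100)*1 = 97*1 = 97)
k(u) = -2*u
-108*(-51 + k(v)) = -108*(-51 - 2*97) = -108*(-51 - 194) = -108*(-245) = 26460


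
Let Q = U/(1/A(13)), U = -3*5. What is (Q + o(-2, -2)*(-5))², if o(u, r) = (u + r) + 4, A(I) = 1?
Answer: 225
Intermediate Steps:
U = -15
Q = -15 (Q = -15/(1/1) = -15/1 = -15*1 = -15)
o(u, r) = 4 + r + u (o(u, r) = (r + u) + 4 = 4 + r + u)
(Q + o(-2, -2)*(-5))² = (-15 + (4 - 2 - 2)*(-5))² = (-15 + 0*(-5))² = (-15 + 0)² = (-15)² = 225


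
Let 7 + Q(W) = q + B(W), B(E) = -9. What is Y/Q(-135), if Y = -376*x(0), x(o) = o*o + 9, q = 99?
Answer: -3384/83 ≈ -40.771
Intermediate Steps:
x(o) = 9 + o**2 (x(o) = o**2 + 9 = 9 + o**2)
Q(W) = 83 (Q(W) = -7 + (99 - 9) = -7 + 90 = 83)
Y = -3384 (Y = -376*(9 + 0**2) = -376*(9 + 0) = -376*9 = -3384)
Y/Q(-135) = -3384/83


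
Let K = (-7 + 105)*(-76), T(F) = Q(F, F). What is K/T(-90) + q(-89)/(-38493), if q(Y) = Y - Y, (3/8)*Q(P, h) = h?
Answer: 931/30 ≈ 31.033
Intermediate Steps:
Q(P, h) = 8*h/3
T(F) = 8*F/3
K = -7448 (K = 98*(-76) = -7448)
q(Y) = 0
K/T(-90) + q(-89)/(-38493) = -7448/((8/3)*(-90)) + 0/(-38493) = -7448/(-240) + 0*(-1/38493) = -7448*(-1/240) + 0 = 931/30 + 0 = 931/30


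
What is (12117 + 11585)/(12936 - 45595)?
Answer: -23702/32659 ≈ -0.72574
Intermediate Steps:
(12117 + 11585)/(12936 - 45595) = 23702/(-32659) = 23702*(-1/32659) = -23702/32659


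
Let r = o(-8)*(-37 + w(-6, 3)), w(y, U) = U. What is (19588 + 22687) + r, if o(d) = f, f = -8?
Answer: 42547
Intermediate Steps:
o(d) = -8
r = 272 (r = -8*(-37 + 3) = -8*(-34) = 272)
(19588 + 22687) + r = (19588 + 22687) + 272 = 42275 + 272 = 42547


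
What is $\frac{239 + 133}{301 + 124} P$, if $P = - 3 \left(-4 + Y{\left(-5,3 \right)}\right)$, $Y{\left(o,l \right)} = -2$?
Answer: $\frac{6696}{425} \approx 15.755$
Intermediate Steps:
$P = 18$ ($P = - 3 \left(-4 - 2\right) = \left(-3\right) \left(-6\right) = 18$)
$\frac{239 + 133}{301 + 124} P = \frac{239 + 133}{301 + 124} \cdot 18 = \frac{372}{425} \cdot 18 = \frac{6696}{425}$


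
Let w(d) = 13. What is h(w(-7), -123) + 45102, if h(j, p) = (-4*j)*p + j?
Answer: 51511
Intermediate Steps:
h(j, p) = j - 4*j*p (h(j, p) = -4*j*p + j = j - 4*j*p)
h(w(-7), -123) + 45102 = 13*(1 - 4*(-123)) + 45102 = 13*(1 + 492) + 45102 = 13*493 + 45102 = 6409 + 45102 = 51511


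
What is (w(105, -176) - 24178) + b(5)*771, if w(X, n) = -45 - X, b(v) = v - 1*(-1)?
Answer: -19702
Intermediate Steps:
b(v) = 1 + v (b(v) = v + 1 = 1 + v)
(w(105, -176) - 24178) + b(5)*771 = ((-45 - 1*105) - 24178) + (1 + 5)*771 = ((-45 - 105) - 24178) + 6*771 = (-150 - 24178) + 4626 = -24328 + 4626 = -19702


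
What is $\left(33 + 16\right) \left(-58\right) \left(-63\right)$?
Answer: $179046$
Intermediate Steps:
$\left(33 + 16\right) \left(-58\right) \left(-63\right) = 49 \left(-58\right) \left(-63\right) = \left(-2842\right) \left(-63\right) = 179046$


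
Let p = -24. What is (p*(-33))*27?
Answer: 21384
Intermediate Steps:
(p*(-33))*27 = -24*(-33)*27 = 792*27 = 21384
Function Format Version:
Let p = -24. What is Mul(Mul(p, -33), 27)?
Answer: 21384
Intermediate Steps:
Mul(Mul(p, -33), 27) = Mul(Mul(-24, -33), 27) = Mul(792, 27) = 21384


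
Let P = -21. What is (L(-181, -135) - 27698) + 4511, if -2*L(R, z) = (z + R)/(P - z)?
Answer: -1321580/57 ≈ -23186.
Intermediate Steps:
L(R, z) = -(R + z)/(2*(-21 - z)) (L(R, z) = -(z + R)/(2*(-21 - z)) = -(R + z)/(2*(-21 - z)))
(L(-181, -135) - 27698) + 4511 = ((-181 - 135)/(2*(21 - 135)) - 27698) + 4511 = ((½)*(-316)/(-114) - 27698) + 4511 = ((½)*(-1/114)*(-316) - 27698) + 4511 = (79/57 - 27698) + 4511 = -1578707/57 + 4511 = -1321580/57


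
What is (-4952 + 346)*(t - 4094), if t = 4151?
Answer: -262542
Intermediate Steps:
(-4952 + 346)*(t - 4094) = (-4952 + 346)*(4151 - 4094) = -4606*57 = -262542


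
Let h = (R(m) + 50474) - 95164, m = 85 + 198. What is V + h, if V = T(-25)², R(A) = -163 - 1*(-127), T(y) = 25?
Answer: -44101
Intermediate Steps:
m = 283
R(A) = -36 (R(A) = -163 + 127 = -36)
h = -44726 (h = (-36 + 50474) - 95164 = 50438 - 95164 = -44726)
V = 625 (V = 25² = 625)
V + h = 625 - 44726 = -44101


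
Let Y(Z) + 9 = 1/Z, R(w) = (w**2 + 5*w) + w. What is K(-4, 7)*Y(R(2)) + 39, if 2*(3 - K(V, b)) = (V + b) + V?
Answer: 247/32 ≈ 7.7188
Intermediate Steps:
K(V, b) = 3 - V - b/2 (K(V, b) = 3 - ((V + b) + V)/2 = 3 - (b + 2*V)/2 = 3 + (-V - b/2) = 3 - V - b/2)
R(w) = w**2 + 6*w
Y(Z) = -9 + 1/Z
K(-4, 7)*Y(R(2)) + 39 = (3 - 1*(-4) - 1/2*7)*(-9 + 1/(2*(6 + 2))) + 39 = (3 + 4 - 7/2)*(-9 + 1/(2*8)) + 39 = 7*(-9 + 1/16)/2 + 39 = (7/2)*(-143/16) + 39 = -1001/32 + 39 = 247/32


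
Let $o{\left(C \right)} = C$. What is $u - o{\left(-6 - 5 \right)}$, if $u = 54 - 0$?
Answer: $65$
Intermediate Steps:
$u = 54$ ($u = 54 + 0 = 54$)
$u - o{\left(-6 - 5 \right)} = 54 - \left(-6 - 5\right) = 54 - -11 = 54 + 11 = 65$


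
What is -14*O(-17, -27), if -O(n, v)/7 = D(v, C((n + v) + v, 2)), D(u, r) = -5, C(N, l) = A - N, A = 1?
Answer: -490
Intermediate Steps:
C(N, l) = 1 - N
O(n, v) = 35 (O(n, v) = -7*(-5) = 35)
-14*O(-17, -27) = -14*35 = -490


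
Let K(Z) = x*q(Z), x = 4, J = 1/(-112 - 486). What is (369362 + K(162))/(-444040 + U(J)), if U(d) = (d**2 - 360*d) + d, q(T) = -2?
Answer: -132082467816/158790265477 ≈ -0.83180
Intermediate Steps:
J = -1/598 (J = 1/(-598) = -1/598 ≈ -0.0016722)
U(d) = d**2 - 359*d
K(Z) = -8 (K(Z) = 4*(-2) = -8)
(369362 + K(162))/(-444040 + U(J)) = (369362 - 8)/(-444040 - (-359 - 1/598)/598) = 369354/(-444040 - 1/598*(-214683/598)) = 369354/(-444040 + 214683/357604) = 369354/(-158790265477/357604) = 369354*(-357604/158790265477) = -132082467816/158790265477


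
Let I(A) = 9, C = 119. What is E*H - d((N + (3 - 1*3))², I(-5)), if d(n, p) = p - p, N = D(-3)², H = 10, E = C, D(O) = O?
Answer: 1190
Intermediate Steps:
E = 119
N = 9 (N = (-3)² = 9)
d(n, p) = 0
E*H - d((N + (3 - 1*3))², I(-5)) = 119*10 - 1*0 = 1190 + 0 = 1190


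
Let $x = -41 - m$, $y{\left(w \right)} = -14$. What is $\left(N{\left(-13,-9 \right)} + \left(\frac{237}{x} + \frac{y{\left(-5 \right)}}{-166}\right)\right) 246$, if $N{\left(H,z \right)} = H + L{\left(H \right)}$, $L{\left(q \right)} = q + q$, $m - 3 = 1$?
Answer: $- \frac{4510574}{415} \approx -10869.0$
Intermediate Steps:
$m = 4$ ($m = 3 + 1 = 4$)
$x = -45$ ($x = -41 - 4 = -45$)
$L{\left(q \right)} = 2 q$
$N{\left(H,z \right)} = 3 H$ ($N{\left(H,z \right)} = H + 2 H = 3 H$)
$\left(N{\left(-13,-9 \right)} + \left(\frac{237}{x} + \frac{y{\left(-5 \right)}}{-166}\right)\right) 246 = \left(3 \left(-13\right) + \left(\frac{237}{-45} - \frac{14}{-166}\right)\right) 246 = \left(-39 + \left(237 \left(- \frac{1}{45}\right) - - \frac{7}{83}\right)\right) 246 = \left(-39 + \left(- \frac{79}{15} + \frac{7}{83}\right)\right) 246 = \left(-39 - \frac{6452}{1245}\right) 246 = \left(- \frac{55007}{1245}\right) 246 = - \frac{4510574}{415}$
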